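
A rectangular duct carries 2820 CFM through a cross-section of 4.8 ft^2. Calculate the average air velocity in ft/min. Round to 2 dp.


V = 2820 / 4.8 = 587.50 ft/min

587.50 ft/min


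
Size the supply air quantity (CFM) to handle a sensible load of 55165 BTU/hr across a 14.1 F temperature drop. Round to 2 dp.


CFM = 55165 / (1.08 * 14.1) = 3622.60

3622.60 CFM


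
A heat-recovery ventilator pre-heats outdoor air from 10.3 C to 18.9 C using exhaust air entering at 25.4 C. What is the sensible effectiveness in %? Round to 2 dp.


eff = (18.9-10.3)/(25.4-10.3)*100 = 56.95 %

56.95 %


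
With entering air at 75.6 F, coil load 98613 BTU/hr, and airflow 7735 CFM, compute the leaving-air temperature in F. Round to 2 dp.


dT = 98613/(1.08*7735) = 11.8046
T_leave = 75.6 - 11.8046 = 63.80 F

63.80 F


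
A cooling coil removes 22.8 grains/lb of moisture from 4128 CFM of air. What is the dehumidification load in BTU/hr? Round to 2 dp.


Q = 0.68 * 4128 * 22.8 = 64000.51 BTU/hr

64000.51 BTU/hr


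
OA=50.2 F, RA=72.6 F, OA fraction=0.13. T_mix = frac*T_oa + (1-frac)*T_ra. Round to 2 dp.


T_mix = 0.13*50.2 + 0.87*72.6 = 69.69 F

69.69 F


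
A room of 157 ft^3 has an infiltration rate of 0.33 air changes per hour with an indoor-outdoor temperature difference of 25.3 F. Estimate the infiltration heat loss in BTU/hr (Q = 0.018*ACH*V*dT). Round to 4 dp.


Q = 0.018 * 0.33 * 157 * 25.3 = 23.5943 BTU/hr

23.5943 BTU/hr


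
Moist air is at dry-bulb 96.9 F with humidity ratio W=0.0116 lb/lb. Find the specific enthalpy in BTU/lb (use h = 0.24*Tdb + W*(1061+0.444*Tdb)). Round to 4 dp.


h = 0.24*96.9 + 0.0116*(1061+0.444*96.9) = 36.0627 BTU/lb

36.0627 BTU/lb


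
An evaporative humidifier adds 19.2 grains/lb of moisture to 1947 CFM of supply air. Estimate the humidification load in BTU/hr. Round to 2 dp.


Q = 0.68 * 1947 * 19.2 = 25420.03 BTU/hr

25420.03 BTU/hr


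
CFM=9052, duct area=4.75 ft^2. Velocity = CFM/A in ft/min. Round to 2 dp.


V = 9052 / 4.75 = 1905.68 ft/min

1905.68 ft/min


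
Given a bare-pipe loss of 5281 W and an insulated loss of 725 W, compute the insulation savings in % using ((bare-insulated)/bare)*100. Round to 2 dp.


Savings = ((5281-725)/5281)*100 = 86.27 %

86.27 %


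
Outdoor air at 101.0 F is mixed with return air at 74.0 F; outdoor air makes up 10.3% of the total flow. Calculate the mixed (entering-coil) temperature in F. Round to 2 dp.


T_mix = 74.0 + (10.3/100)*(101.0-74.0) = 76.78 F

76.78 F


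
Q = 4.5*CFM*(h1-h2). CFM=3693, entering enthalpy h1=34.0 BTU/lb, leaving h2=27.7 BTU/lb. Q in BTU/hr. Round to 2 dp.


Q = 4.5 * 3693 * (34.0 - 27.7) = 104696.55 BTU/hr

104696.55 BTU/hr


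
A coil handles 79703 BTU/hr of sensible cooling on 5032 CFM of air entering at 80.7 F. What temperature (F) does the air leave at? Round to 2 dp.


dT = 79703/(1.08*5032) = 14.6660
T_leave = 80.7 - 14.6660 = 66.03 F

66.03 F


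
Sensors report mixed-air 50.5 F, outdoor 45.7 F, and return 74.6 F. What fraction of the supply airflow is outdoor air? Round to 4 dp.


frac = (50.5 - 74.6) / (45.7 - 74.6) = 0.8339

0.8339


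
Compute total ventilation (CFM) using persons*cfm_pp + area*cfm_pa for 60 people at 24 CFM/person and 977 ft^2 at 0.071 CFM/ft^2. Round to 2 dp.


Total = 60*24 + 977*0.071 = 1509.37 CFM

1509.37 CFM


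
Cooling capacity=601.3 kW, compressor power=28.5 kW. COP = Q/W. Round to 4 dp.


COP = 601.3 / 28.5 = 21.0982

21.0982


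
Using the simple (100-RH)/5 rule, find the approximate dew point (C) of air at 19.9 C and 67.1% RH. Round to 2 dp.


Td = 19.9 - (100-67.1)/5 = 13.32 C

13.32 C


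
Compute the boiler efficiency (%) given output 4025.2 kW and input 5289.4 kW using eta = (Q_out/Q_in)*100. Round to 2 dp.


eta = (4025.2/5289.4)*100 = 76.10 %

76.10 %


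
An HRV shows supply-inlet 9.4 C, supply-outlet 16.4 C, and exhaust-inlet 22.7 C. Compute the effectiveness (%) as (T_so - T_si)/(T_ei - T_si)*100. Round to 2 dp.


eff = (16.4-9.4)/(22.7-9.4)*100 = 52.63 %

52.63 %


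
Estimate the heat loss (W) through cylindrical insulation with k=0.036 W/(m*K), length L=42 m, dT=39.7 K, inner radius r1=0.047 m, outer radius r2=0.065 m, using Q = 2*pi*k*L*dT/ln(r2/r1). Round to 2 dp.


Q = 2*pi*0.036*42*39.7/ln(0.065/0.047) = 1163.20 W

1163.20 W


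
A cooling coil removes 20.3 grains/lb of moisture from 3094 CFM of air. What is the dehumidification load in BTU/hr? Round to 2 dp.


Q = 0.68 * 3094 * 20.3 = 42709.58 BTU/hr

42709.58 BTU/hr


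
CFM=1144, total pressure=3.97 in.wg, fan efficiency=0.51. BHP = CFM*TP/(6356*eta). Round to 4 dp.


BHP = 1144 * 3.97 / (6356 * 0.51) = 1.4011 hp

1.4011 hp


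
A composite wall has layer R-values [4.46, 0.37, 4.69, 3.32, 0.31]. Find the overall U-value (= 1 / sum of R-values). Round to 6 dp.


R_total = 4.46 + 0.37 + 4.69 + 3.32 + 0.31 = 13.15
U = 1/13.15 = 0.076046

0.076046


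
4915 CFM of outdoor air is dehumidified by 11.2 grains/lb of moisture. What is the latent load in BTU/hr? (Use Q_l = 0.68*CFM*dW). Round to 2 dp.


Q = 0.68 * 4915 * 11.2 = 37432.64 BTU/hr

37432.64 BTU/hr


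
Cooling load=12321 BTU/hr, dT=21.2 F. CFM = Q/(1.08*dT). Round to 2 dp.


CFM = 12321 / (1.08 * 21.2) = 538.13

538.13 CFM


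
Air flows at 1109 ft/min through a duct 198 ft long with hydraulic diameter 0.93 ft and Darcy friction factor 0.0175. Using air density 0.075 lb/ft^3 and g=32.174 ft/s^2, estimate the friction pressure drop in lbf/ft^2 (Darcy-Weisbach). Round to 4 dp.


v_fps = 1109/60 = 18.4833 ft/s
dp = 0.0175*(198/0.93)*0.075*18.4833^2/(2*32.174) = 1.4836 lbf/ft^2

1.4836 lbf/ft^2


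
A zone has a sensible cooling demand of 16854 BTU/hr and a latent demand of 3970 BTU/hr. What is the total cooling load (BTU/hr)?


Qt = 16854 + 3970 = 20824 BTU/hr

20824 BTU/hr


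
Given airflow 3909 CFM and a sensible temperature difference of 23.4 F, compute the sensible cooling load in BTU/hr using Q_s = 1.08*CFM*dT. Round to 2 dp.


Q = 1.08 * 3909 * 23.4 = 98788.25 BTU/hr

98788.25 BTU/hr


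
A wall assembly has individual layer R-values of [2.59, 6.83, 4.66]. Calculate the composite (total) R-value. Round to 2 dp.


R_total = 2.59 + 6.83 + 4.66 = 14.08

14.08


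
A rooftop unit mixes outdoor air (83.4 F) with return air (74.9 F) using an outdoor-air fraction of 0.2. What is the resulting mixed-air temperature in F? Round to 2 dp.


T_mix = 0.2*83.4 + 0.8*74.9 = 76.60 F

76.60 F


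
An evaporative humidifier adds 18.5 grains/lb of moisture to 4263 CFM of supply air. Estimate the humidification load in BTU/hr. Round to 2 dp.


Q = 0.68 * 4263 * 18.5 = 53628.54 BTU/hr

53628.54 BTU/hr


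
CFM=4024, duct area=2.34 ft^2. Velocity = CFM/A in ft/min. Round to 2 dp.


V = 4024 / 2.34 = 1719.66 ft/min

1719.66 ft/min


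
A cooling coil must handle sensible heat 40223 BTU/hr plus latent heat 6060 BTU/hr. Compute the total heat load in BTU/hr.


Qt = 40223 + 6060 = 46283 BTU/hr

46283 BTU/hr


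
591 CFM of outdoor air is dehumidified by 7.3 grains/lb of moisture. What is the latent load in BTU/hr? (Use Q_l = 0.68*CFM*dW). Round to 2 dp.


Q = 0.68 * 591 * 7.3 = 2933.72 BTU/hr

2933.72 BTU/hr


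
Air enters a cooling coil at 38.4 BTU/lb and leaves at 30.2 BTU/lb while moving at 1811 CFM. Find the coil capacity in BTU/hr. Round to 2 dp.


Q = 4.5 * 1811 * (38.4 - 30.2) = 66825.90 BTU/hr

66825.90 BTU/hr


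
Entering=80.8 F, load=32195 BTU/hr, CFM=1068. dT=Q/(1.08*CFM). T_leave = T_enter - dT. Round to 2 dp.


dT = 32195/(1.08*1068) = 27.9122
T_leave = 80.8 - 27.9122 = 52.89 F

52.89 F


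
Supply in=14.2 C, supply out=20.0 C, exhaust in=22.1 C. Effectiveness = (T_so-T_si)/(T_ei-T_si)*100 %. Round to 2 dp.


eff = (20.0-14.2)/(22.1-14.2)*100 = 73.42 %

73.42 %


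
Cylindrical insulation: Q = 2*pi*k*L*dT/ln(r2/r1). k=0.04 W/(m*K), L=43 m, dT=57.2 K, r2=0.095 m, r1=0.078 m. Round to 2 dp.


Q = 2*pi*0.04*43*57.2/ln(0.095/0.078) = 3135.22 W

3135.22 W


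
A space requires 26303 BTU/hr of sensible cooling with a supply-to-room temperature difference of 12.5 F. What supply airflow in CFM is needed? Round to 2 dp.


CFM = 26303 / (1.08 * 12.5) = 1948.37

1948.37 CFM


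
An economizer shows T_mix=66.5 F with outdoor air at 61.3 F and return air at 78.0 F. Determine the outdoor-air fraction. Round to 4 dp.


frac = (66.5 - 78.0) / (61.3 - 78.0) = 0.6886

0.6886


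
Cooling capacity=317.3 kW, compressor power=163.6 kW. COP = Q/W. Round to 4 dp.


COP = 317.3 / 163.6 = 1.9395

1.9395


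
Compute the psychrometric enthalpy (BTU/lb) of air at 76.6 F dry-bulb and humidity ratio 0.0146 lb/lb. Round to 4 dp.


h = 0.24*76.6 + 0.0146*(1061+0.444*76.6) = 34.3712 BTU/lb

34.3712 BTU/lb


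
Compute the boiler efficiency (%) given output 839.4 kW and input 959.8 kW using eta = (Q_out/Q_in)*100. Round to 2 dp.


eta = (839.4/959.8)*100 = 87.46 %

87.46 %


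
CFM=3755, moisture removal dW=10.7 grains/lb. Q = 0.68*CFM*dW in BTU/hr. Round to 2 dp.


Q = 0.68 * 3755 * 10.7 = 27321.38 BTU/hr

27321.38 BTU/hr


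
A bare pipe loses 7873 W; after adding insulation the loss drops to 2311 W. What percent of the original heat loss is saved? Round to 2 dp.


Savings = ((7873-2311)/7873)*100 = 70.65 %

70.65 %


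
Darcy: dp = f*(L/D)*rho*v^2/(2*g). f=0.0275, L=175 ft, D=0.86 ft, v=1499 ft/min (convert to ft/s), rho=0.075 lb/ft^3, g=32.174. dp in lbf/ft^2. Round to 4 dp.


v_fps = 1499/60 = 24.9833 ft/s
dp = 0.0275*(175/0.86)*0.075*24.9833^2/(2*32.174) = 4.0710 lbf/ft^2

4.0710 lbf/ft^2


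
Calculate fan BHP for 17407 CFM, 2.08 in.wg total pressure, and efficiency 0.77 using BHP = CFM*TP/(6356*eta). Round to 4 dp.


BHP = 17407 * 2.08 / (6356 * 0.77) = 7.3980 hp

7.3980 hp


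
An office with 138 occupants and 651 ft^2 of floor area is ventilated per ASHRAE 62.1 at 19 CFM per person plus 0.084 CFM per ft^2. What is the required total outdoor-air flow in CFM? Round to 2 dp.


Total = 138*19 + 651*0.084 = 2676.68 CFM

2676.68 CFM


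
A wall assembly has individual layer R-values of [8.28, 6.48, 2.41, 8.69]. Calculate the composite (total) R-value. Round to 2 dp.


R_total = 8.28 + 6.48 + 2.41 + 8.69 = 25.86

25.86


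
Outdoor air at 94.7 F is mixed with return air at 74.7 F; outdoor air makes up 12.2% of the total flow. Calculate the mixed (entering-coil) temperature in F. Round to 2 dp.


T_mix = 74.7 + (12.2/100)*(94.7-74.7) = 77.14 F

77.14 F


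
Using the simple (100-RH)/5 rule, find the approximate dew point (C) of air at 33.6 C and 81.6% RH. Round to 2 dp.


Td = 33.6 - (100-81.6)/5 = 29.92 C

29.92 C


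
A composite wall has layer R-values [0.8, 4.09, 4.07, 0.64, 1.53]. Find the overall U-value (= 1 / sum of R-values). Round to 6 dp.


R_total = 0.8 + 4.09 + 4.07 + 0.64 + 1.53 = 11.13
U = 1/11.13 = 0.089847

0.089847


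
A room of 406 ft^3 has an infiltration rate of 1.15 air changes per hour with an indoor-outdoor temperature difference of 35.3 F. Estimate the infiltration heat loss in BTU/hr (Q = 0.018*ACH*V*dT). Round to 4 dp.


Q = 0.018 * 1.15 * 406 * 35.3 = 296.6683 BTU/hr

296.6683 BTU/hr


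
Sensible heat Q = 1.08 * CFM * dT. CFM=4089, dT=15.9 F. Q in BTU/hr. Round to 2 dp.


Q = 1.08 * 4089 * 15.9 = 70216.31 BTU/hr

70216.31 BTU/hr


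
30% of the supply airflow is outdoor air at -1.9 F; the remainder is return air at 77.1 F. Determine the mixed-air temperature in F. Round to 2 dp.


T_mix = 0.3*(-1.9) + 0.7*77.1 = 53.40 F

53.40 F


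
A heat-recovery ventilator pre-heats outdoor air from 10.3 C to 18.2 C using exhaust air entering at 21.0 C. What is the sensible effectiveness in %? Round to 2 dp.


eff = (18.2-10.3)/(21.0-10.3)*100 = 73.83 %

73.83 %


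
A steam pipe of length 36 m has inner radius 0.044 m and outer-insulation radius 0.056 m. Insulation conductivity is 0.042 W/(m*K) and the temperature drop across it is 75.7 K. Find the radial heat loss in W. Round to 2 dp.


Q = 2*pi*0.042*36*75.7/ln(0.056/0.044) = 2982.07 W

2982.07 W


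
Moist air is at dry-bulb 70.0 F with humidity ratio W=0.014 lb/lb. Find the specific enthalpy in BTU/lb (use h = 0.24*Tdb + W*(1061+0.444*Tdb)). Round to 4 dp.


h = 0.24*70.0 + 0.014*(1061+0.444*70.0) = 32.0891 BTU/lb

32.0891 BTU/lb


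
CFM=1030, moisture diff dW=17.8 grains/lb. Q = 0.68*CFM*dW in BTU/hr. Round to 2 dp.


Q = 0.68 * 1030 * 17.8 = 12467.12 BTU/hr

12467.12 BTU/hr


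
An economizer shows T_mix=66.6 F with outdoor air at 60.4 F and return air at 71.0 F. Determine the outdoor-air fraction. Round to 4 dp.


frac = (66.6 - 71.0) / (60.4 - 71.0) = 0.4151

0.4151


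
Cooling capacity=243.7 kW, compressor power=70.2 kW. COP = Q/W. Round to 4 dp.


COP = 243.7 / 70.2 = 3.4715

3.4715


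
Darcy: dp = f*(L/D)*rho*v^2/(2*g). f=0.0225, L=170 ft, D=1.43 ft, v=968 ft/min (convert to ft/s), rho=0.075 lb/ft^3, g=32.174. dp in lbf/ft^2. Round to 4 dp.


v_fps = 968/60 = 16.1333 ft/s
dp = 0.0225*(170/1.43)*0.075*16.1333^2/(2*32.174) = 0.8115 lbf/ft^2

0.8115 lbf/ft^2


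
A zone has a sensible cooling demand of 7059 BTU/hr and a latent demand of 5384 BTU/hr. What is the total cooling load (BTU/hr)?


Qt = 7059 + 5384 = 12443 BTU/hr

12443 BTU/hr


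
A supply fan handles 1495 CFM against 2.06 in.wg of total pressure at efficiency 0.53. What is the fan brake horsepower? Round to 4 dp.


BHP = 1495 * 2.06 / (6356 * 0.53) = 0.9142 hp

0.9142 hp


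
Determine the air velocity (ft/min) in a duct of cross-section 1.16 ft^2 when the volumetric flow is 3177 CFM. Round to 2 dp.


V = 3177 / 1.16 = 2738.79 ft/min

2738.79 ft/min


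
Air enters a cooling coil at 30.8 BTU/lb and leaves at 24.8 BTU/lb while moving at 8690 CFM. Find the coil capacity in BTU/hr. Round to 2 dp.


Q = 4.5 * 8690 * (30.8 - 24.8) = 234630.00 BTU/hr

234630.00 BTU/hr


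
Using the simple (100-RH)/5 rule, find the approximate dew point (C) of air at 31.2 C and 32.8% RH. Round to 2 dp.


Td = 31.2 - (100-32.8)/5 = 17.76 C

17.76 C


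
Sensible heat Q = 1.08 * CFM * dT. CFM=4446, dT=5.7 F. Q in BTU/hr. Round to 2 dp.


Q = 1.08 * 4446 * 5.7 = 27369.58 BTU/hr

27369.58 BTU/hr


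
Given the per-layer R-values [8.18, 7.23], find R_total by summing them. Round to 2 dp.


R_total = 8.18 + 7.23 = 15.41

15.41


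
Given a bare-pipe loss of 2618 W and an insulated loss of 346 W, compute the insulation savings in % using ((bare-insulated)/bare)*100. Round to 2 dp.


Savings = ((2618-346)/2618)*100 = 86.78 %

86.78 %


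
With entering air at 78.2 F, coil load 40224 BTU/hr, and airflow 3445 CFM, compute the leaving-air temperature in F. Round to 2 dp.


dT = 40224/(1.08*3445) = 10.8112
T_leave = 78.2 - 10.8112 = 67.39 F

67.39 F


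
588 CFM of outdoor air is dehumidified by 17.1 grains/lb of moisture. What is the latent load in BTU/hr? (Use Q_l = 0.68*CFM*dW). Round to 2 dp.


Q = 0.68 * 588 * 17.1 = 6837.26 BTU/hr

6837.26 BTU/hr


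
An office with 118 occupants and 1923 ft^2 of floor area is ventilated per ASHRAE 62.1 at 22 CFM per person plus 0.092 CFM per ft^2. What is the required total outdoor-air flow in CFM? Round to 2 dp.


Total = 118*22 + 1923*0.092 = 2772.92 CFM

2772.92 CFM


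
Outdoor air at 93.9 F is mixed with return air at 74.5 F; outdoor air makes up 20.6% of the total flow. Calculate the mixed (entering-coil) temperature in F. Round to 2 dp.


T_mix = 74.5 + (20.6/100)*(93.9-74.5) = 78.50 F

78.50 F


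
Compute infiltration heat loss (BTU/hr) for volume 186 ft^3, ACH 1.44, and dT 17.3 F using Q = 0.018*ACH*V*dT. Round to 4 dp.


Q = 0.018 * 1.44 * 186 * 17.3 = 83.4054 BTU/hr

83.4054 BTU/hr


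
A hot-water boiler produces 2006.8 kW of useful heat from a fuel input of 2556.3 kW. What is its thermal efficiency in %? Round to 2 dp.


eta = (2006.8/2556.3)*100 = 78.50 %

78.50 %


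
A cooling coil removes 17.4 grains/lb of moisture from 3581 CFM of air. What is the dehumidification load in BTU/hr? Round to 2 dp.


Q = 0.68 * 3581 * 17.4 = 42370.39 BTU/hr

42370.39 BTU/hr


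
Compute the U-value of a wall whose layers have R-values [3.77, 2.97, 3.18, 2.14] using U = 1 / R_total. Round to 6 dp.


R_total = 3.77 + 2.97 + 3.18 + 2.14 = 12.06
U = 1/12.06 = 0.082919

0.082919


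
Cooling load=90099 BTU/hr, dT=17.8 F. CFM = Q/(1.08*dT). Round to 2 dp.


CFM = 90099 / (1.08 * 17.8) = 4686.80

4686.80 CFM


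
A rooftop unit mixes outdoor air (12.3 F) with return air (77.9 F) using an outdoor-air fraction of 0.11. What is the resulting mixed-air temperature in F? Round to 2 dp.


T_mix = 0.11*12.3 + 0.89*77.9 = 70.68 F

70.68 F


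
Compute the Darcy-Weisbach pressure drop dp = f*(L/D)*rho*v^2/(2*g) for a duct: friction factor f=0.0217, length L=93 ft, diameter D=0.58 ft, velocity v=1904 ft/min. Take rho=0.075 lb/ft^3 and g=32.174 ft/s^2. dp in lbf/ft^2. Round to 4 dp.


v_fps = 1904/60 = 31.7333 ft/s
dp = 0.0217*(93/0.58)*0.075*31.7333^2/(2*32.174) = 4.0839 lbf/ft^2

4.0839 lbf/ft^2


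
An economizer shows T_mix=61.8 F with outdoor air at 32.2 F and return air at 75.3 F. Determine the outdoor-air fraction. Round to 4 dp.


frac = (61.8 - 75.3) / (32.2 - 75.3) = 0.3132

0.3132


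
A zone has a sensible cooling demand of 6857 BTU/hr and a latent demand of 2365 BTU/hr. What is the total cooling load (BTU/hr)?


Qt = 6857 + 2365 = 9222 BTU/hr

9222 BTU/hr


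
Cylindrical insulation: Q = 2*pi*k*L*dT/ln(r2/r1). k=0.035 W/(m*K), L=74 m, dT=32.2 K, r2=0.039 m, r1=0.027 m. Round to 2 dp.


Q = 2*pi*0.035*74*32.2/ln(0.039/0.027) = 1424.99 W

1424.99 W


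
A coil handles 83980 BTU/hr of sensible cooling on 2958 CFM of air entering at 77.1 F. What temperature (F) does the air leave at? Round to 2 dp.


dT = 83980/(1.08*2958) = 26.2878
T_leave = 77.1 - 26.2878 = 50.81 F

50.81 F


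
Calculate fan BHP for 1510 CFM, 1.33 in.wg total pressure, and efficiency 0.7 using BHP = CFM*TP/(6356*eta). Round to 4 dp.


BHP = 1510 * 1.33 / (6356 * 0.7) = 0.4514 hp

0.4514 hp


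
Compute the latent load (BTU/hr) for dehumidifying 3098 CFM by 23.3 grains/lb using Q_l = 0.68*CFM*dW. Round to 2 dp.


Q = 0.68 * 3098 * 23.3 = 49084.71 BTU/hr

49084.71 BTU/hr


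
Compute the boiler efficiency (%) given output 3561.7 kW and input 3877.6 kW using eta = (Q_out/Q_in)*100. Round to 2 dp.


eta = (3561.7/3877.6)*100 = 91.85 %

91.85 %


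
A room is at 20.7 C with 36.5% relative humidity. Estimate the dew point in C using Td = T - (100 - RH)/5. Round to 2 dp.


Td = 20.7 - (100-36.5)/5 = 8.00 C

8.00 C


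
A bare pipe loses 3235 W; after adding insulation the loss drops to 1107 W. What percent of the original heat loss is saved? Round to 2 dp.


Savings = ((3235-1107)/3235)*100 = 65.78 %

65.78 %


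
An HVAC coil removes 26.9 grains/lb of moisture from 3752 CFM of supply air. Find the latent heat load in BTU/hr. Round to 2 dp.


Q = 0.68 * 3752 * 26.9 = 68631.58 BTU/hr

68631.58 BTU/hr


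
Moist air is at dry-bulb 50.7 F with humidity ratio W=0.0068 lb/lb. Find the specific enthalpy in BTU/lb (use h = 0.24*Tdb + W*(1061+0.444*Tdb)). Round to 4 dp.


h = 0.24*50.7 + 0.0068*(1061+0.444*50.7) = 19.5359 BTU/lb

19.5359 BTU/lb


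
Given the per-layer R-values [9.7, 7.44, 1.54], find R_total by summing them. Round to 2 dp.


R_total = 9.7 + 7.44 + 1.54 = 18.68

18.68


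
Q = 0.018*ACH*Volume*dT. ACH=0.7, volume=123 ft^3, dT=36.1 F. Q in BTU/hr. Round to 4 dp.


Q = 0.018 * 0.7 * 123 * 36.1 = 55.9478 BTU/hr

55.9478 BTU/hr


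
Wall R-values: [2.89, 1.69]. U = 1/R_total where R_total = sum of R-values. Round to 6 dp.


R_total = 2.89 + 1.69 = 4.58
U = 1/4.58 = 0.218341

0.218341


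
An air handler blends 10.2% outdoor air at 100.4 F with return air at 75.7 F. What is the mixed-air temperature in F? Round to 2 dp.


T_mix = 75.7 + (10.2/100)*(100.4-75.7) = 78.22 F

78.22 F


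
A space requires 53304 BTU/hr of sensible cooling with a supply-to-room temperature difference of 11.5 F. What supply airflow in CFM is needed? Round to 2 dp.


CFM = 53304 / (1.08 * 11.5) = 4291.79

4291.79 CFM


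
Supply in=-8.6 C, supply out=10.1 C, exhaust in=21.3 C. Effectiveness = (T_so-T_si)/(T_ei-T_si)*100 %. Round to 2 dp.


eff = (10.1-(-8.6))/(21.3-(-8.6))*100 = 62.54 %

62.54 %


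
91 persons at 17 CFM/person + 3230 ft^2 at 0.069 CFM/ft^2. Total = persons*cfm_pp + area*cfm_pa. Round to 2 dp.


Total = 91*17 + 3230*0.069 = 1769.87 CFM

1769.87 CFM


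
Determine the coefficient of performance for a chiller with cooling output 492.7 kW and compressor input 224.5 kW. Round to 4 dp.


COP = 492.7 / 224.5 = 2.1947

2.1947


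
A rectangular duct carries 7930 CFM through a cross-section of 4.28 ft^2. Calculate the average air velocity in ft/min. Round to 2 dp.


V = 7930 / 4.28 = 1852.80 ft/min

1852.80 ft/min


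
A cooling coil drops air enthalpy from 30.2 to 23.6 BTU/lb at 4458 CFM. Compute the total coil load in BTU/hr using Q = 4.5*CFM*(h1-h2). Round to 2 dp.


Q = 4.5 * 4458 * (30.2 - 23.6) = 132402.60 BTU/hr

132402.60 BTU/hr


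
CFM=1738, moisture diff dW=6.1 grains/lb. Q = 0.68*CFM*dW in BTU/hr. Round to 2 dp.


Q = 0.68 * 1738 * 6.1 = 7209.22 BTU/hr

7209.22 BTU/hr


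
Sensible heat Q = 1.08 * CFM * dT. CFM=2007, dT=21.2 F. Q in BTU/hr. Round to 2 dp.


Q = 1.08 * 2007 * 21.2 = 45952.27 BTU/hr

45952.27 BTU/hr


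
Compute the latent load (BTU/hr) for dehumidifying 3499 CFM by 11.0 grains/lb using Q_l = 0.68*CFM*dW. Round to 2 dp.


Q = 0.68 * 3499 * 11.0 = 26172.52 BTU/hr

26172.52 BTU/hr


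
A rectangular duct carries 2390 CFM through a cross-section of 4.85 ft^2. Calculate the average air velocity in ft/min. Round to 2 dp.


V = 2390 / 4.85 = 492.78 ft/min

492.78 ft/min


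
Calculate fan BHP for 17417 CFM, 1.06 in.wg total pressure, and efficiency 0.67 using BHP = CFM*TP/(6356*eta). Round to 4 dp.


BHP = 17417 * 1.06 / (6356 * 0.67) = 4.3353 hp

4.3353 hp


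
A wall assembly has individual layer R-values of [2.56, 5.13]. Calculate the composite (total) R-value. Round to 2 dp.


R_total = 2.56 + 5.13 = 7.69

7.69


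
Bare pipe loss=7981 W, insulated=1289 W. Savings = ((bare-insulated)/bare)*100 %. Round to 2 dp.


Savings = ((7981-1289)/7981)*100 = 83.85 %

83.85 %


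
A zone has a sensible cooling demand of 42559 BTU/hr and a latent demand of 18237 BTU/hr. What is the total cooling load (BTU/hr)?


Qt = 42559 + 18237 = 60796 BTU/hr

60796 BTU/hr


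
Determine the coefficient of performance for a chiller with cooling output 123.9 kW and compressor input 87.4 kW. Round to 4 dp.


COP = 123.9 / 87.4 = 1.4176

1.4176


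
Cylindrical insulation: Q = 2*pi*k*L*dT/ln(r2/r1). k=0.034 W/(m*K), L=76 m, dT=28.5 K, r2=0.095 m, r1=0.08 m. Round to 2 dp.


Q = 2*pi*0.034*76*28.5/ln(0.095/0.08) = 2692.57 W

2692.57 W


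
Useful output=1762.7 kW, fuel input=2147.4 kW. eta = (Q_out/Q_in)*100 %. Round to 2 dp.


eta = (1762.7/2147.4)*100 = 82.09 %

82.09 %


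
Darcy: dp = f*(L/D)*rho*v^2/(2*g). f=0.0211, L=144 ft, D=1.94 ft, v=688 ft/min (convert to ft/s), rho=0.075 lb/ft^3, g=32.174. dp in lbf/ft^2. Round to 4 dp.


v_fps = 688/60 = 11.4667 ft/s
dp = 0.0211*(144/1.94)*0.075*11.4667^2/(2*32.174) = 0.2400 lbf/ft^2

0.2400 lbf/ft^2


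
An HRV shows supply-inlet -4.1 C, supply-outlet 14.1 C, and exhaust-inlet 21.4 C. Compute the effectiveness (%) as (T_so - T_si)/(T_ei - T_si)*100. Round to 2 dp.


eff = (14.1-(-4.1))/(21.4-(-4.1))*100 = 71.37 %

71.37 %


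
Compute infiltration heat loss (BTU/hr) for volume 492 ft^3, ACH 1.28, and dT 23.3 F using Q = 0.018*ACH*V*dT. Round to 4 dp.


Q = 0.018 * 1.28 * 492 * 23.3 = 264.1213 BTU/hr

264.1213 BTU/hr


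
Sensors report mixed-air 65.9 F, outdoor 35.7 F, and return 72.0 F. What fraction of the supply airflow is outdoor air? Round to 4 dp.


frac = (65.9 - 72.0) / (35.7 - 72.0) = 0.1680

0.1680


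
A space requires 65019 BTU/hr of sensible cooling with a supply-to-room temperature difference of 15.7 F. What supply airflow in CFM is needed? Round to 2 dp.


CFM = 65019 / (1.08 * 15.7) = 3834.57

3834.57 CFM


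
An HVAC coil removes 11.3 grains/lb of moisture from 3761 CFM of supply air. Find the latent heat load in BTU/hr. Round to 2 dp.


Q = 0.68 * 3761 * 11.3 = 28899.52 BTU/hr

28899.52 BTU/hr


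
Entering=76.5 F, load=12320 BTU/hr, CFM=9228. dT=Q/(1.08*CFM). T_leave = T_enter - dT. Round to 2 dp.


dT = 12320/(1.08*9228) = 1.2362
T_leave = 76.5 - 1.2362 = 75.26 F

75.26 F


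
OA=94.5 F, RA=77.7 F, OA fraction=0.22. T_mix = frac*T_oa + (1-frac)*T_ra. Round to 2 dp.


T_mix = 0.22*94.5 + 0.78*77.7 = 81.40 F

81.40 F


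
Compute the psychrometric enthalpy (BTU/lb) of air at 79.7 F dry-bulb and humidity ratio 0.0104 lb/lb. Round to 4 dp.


h = 0.24*79.7 + 0.0104*(1061+0.444*79.7) = 30.5304 BTU/lb

30.5304 BTU/lb


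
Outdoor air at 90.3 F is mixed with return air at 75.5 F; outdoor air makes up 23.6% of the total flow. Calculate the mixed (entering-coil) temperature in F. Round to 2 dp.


T_mix = 75.5 + (23.6/100)*(90.3-75.5) = 78.99 F

78.99 F


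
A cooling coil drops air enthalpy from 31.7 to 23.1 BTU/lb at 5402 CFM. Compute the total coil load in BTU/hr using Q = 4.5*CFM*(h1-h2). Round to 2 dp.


Q = 4.5 * 5402 * (31.7 - 23.1) = 209057.40 BTU/hr

209057.40 BTU/hr


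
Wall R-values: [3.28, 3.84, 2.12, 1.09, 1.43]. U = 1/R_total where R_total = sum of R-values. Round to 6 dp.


R_total = 3.28 + 3.84 + 2.12 + 1.09 + 1.43 = 11.76
U = 1/11.76 = 0.085034

0.085034


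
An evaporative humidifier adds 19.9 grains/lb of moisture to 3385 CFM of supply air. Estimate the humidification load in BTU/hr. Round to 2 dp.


Q = 0.68 * 3385 * 19.9 = 45805.82 BTU/hr

45805.82 BTU/hr


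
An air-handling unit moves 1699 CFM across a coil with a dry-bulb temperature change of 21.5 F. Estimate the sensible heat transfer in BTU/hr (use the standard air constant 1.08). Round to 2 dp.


Q = 1.08 * 1699 * 21.5 = 39450.78 BTU/hr

39450.78 BTU/hr


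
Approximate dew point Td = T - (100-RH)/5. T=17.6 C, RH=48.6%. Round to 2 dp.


Td = 17.6 - (100-48.6)/5 = 7.32 C

7.32 C


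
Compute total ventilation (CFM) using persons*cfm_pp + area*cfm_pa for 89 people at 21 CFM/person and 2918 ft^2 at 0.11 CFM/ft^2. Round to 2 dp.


Total = 89*21 + 2918*0.11 = 2189.98 CFM

2189.98 CFM


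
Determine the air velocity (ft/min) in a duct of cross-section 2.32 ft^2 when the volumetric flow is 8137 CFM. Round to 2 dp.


V = 8137 / 2.32 = 3507.33 ft/min

3507.33 ft/min


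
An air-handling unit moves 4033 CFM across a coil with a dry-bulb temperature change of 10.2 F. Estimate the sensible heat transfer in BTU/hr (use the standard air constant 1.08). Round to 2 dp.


Q = 1.08 * 4033 * 10.2 = 44427.53 BTU/hr

44427.53 BTU/hr


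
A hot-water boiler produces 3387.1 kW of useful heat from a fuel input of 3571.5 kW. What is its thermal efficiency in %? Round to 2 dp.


eta = (3387.1/3571.5)*100 = 94.84 %

94.84 %


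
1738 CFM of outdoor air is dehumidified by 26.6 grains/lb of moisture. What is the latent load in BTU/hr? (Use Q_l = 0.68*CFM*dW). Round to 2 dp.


Q = 0.68 * 1738 * 26.6 = 31436.94 BTU/hr

31436.94 BTU/hr


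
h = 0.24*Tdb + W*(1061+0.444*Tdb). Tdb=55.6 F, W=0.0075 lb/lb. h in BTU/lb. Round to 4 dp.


h = 0.24*55.6 + 0.0075*(1061+0.444*55.6) = 21.4866 BTU/lb

21.4866 BTU/lb


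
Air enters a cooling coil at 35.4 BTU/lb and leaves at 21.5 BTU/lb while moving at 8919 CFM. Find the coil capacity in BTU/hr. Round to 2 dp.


Q = 4.5 * 8919 * (35.4 - 21.5) = 557883.45 BTU/hr

557883.45 BTU/hr


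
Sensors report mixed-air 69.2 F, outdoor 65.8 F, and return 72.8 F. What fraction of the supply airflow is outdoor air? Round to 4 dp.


frac = (69.2 - 72.8) / (65.8 - 72.8) = 0.5143

0.5143


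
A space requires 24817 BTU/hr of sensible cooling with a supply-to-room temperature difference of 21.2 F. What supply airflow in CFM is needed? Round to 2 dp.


CFM = 24817 / (1.08 * 21.2) = 1083.90

1083.90 CFM


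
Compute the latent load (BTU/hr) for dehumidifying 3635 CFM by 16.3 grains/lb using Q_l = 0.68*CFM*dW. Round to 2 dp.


Q = 0.68 * 3635 * 16.3 = 40290.34 BTU/hr

40290.34 BTU/hr


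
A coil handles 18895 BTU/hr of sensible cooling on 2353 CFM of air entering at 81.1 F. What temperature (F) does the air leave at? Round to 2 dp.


dT = 18895/(1.08*2353) = 7.4353
T_leave = 81.1 - 7.4353 = 73.66 F

73.66 F


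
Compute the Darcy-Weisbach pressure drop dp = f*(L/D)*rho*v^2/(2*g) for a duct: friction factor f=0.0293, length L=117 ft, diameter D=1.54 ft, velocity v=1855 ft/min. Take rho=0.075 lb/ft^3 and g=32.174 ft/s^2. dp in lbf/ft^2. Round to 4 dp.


v_fps = 1855/60 = 30.9167 ft/s
dp = 0.0293*(117/1.54)*0.075*30.9167^2/(2*32.174) = 2.4800 lbf/ft^2

2.4800 lbf/ft^2


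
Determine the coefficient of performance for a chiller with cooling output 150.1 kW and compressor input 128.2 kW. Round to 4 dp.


COP = 150.1 / 128.2 = 1.1708

1.1708


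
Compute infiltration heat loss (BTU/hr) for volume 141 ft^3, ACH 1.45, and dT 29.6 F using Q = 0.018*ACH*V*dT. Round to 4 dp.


Q = 0.018 * 1.45 * 141 * 29.6 = 108.9310 BTU/hr

108.9310 BTU/hr


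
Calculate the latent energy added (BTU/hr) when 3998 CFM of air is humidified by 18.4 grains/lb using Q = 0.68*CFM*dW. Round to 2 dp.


Q = 0.68 * 3998 * 18.4 = 50022.98 BTU/hr

50022.98 BTU/hr


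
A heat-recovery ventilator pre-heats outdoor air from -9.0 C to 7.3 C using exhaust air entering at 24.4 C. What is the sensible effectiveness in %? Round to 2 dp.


eff = (7.3-(-9.0))/(24.4-(-9.0))*100 = 48.80 %

48.80 %


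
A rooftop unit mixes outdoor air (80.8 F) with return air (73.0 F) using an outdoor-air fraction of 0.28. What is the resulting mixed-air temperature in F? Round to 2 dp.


T_mix = 0.28*80.8 + 0.72*73.0 = 75.18 F

75.18 F


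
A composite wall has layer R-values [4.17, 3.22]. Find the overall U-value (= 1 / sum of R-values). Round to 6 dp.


R_total = 4.17 + 3.22 = 7.39
U = 1/7.39 = 0.135318

0.135318


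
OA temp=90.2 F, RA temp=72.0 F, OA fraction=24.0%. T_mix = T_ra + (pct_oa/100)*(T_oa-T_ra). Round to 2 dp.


T_mix = 72.0 + (24.0/100)*(90.2-72.0) = 76.37 F

76.37 F


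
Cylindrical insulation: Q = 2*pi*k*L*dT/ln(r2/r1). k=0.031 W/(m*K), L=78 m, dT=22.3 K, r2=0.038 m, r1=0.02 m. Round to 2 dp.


Q = 2*pi*0.031*78*22.3/ln(0.038/0.02) = 527.84 W

527.84 W


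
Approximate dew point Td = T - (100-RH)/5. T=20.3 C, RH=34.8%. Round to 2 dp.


Td = 20.3 - (100-34.8)/5 = 7.26 C

7.26 C


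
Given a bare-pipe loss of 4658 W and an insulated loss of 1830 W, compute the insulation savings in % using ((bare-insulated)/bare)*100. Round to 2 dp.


Savings = ((4658-1830)/4658)*100 = 60.71 %

60.71 %


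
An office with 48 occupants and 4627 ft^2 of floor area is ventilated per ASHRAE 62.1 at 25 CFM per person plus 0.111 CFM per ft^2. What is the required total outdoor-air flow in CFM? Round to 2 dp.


Total = 48*25 + 4627*0.111 = 1713.60 CFM

1713.60 CFM


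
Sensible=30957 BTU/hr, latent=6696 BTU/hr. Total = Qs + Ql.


Qt = 30957 + 6696 = 37653 BTU/hr

37653 BTU/hr


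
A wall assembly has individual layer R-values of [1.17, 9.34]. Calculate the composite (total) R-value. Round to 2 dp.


R_total = 1.17 + 9.34 = 10.51

10.51


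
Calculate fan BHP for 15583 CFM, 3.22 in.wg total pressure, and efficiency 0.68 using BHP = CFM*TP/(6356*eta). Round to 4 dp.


BHP = 15583 * 3.22 / (6356 * 0.68) = 11.6095 hp

11.6095 hp


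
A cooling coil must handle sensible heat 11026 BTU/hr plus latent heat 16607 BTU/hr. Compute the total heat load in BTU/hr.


Qt = 11026 + 16607 = 27633 BTU/hr

27633 BTU/hr


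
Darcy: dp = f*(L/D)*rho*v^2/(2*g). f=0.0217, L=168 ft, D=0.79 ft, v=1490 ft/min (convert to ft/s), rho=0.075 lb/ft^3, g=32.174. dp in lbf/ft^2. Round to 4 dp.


v_fps = 1490/60 = 24.8333 ft/s
dp = 0.0217*(168/0.79)*0.075*24.8333^2/(2*32.174) = 3.3169 lbf/ft^2

3.3169 lbf/ft^2


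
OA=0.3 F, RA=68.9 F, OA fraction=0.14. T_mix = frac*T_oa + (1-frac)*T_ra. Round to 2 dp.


T_mix = 0.14*0.3 + 0.86*68.9 = 59.30 F

59.30 F


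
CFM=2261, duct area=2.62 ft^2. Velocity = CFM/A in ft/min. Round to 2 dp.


V = 2261 / 2.62 = 862.98 ft/min

862.98 ft/min


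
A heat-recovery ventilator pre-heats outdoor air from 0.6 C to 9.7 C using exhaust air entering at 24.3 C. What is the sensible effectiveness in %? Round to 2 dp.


eff = (9.7-0.6)/(24.3-0.6)*100 = 38.40 %

38.40 %


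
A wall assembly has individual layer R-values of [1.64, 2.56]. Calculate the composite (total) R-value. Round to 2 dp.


R_total = 1.64 + 2.56 = 4.20

4.20


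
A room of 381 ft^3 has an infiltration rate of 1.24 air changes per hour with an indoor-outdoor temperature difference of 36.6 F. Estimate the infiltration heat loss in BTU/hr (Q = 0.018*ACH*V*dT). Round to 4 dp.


Q = 0.018 * 1.24 * 381 * 36.6 = 311.2435 BTU/hr

311.2435 BTU/hr


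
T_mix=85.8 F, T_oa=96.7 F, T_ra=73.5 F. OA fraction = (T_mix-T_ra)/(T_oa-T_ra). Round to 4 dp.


frac = (85.8 - 73.5) / (96.7 - 73.5) = 0.5302

0.5302


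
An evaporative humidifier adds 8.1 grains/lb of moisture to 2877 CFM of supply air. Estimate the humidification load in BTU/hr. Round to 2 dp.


Q = 0.68 * 2877 * 8.1 = 15846.52 BTU/hr

15846.52 BTU/hr


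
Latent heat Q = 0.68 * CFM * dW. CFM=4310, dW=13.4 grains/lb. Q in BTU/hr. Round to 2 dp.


Q = 0.68 * 4310 * 13.4 = 39272.72 BTU/hr

39272.72 BTU/hr


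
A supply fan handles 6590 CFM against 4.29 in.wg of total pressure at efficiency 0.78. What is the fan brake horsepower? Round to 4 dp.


BHP = 6590 * 4.29 / (6356 * 0.78) = 5.7025 hp

5.7025 hp


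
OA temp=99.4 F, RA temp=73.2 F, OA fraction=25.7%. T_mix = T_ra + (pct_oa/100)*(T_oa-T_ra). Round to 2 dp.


T_mix = 73.2 + (25.7/100)*(99.4-73.2) = 79.93 F

79.93 F


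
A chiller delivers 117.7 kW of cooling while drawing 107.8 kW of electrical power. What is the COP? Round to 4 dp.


COP = 117.7 / 107.8 = 1.0918

1.0918


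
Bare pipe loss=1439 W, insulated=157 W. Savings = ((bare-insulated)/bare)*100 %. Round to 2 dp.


Savings = ((1439-157)/1439)*100 = 89.09 %

89.09 %


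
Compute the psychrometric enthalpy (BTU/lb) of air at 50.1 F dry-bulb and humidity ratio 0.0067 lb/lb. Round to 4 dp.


h = 0.24*50.1 + 0.0067*(1061+0.444*50.1) = 19.2817 BTU/lb

19.2817 BTU/lb


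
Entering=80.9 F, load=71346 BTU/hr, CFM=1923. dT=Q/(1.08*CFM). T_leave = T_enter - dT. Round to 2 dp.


dT = 71346/(1.08*1923) = 34.3532
T_leave = 80.9 - 34.3532 = 46.55 F

46.55 F


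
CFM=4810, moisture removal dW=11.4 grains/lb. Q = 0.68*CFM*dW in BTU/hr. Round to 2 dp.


Q = 0.68 * 4810 * 11.4 = 37287.12 BTU/hr

37287.12 BTU/hr


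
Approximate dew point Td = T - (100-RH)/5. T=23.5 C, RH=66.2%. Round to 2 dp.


Td = 23.5 - (100-66.2)/5 = 16.74 C

16.74 C


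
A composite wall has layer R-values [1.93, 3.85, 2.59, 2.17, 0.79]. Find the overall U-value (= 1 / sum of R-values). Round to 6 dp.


R_total = 1.93 + 3.85 + 2.59 + 2.17 + 0.79 = 11.33
U = 1/11.33 = 0.088261

0.088261


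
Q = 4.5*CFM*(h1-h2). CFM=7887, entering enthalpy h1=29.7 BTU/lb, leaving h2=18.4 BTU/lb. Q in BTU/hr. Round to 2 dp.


Q = 4.5 * 7887 * (29.7 - 18.4) = 401053.95 BTU/hr

401053.95 BTU/hr


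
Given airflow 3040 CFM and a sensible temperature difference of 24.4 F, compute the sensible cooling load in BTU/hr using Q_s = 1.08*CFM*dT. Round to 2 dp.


Q = 1.08 * 3040 * 24.4 = 80110.08 BTU/hr

80110.08 BTU/hr


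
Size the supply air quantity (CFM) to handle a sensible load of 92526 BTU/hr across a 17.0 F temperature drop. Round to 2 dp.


CFM = 92526 / (1.08 * 17.0) = 5039.54

5039.54 CFM


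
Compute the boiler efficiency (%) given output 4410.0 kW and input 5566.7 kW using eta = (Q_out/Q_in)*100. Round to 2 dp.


eta = (4410.0/5566.7)*100 = 79.22 %

79.22 %


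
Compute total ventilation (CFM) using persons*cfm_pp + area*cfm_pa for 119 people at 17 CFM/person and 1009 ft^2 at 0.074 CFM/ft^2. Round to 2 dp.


Total = 119*17 + 1009*0.074 = 2097.67 CFM

2097.67 CFM


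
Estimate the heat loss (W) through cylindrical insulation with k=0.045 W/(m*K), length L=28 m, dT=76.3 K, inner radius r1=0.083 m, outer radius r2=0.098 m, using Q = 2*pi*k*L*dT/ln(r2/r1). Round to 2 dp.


Q = 2*pi*0.045*28*76.3/ln(0.098/0.083) = 3636.09 W

3636.09 W


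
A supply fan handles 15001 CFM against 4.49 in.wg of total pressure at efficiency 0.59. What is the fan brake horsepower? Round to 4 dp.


BHP = 15001 * 4.49 / (6356 * 0.59) = 17.9610 hp

17.9610 hp


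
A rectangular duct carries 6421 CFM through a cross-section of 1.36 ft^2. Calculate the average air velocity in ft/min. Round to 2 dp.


V = 6421 / 1.36 = 4721.32 ft/min

4721.32 ft/min


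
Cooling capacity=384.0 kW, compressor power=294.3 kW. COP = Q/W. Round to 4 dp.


COP = 384.0 / 294.3 = 1.3048

1.3048


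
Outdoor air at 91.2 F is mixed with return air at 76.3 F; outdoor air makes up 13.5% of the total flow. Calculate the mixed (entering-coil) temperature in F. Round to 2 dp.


T_mix = 76.3 + (13.5/100)*(91.2-76.3) = 78.31 F

78.31 F


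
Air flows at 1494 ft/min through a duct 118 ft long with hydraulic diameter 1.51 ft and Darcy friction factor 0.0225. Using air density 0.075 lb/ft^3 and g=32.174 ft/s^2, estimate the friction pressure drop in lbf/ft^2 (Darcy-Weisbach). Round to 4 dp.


v_fps = 1494/60 = 24.9 ft/s
dp = 0.0225*(118/1.51)*0.075*24.9^2/(2*32.174) = 1.2706 lbf/ft^2

1.2706 lbf/ft^2


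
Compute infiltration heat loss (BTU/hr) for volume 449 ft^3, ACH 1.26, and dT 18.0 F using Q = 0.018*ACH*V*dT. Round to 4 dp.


Q = 0.018 * 1.26 * 449 * 18.0 = 183.2998 BTU/hr

183.2998 BTU/hr


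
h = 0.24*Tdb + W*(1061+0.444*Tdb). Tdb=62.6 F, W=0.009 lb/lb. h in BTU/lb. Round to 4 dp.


h = 0.24*62.6 + 0.009*(1061+0.444*62.6) = 24.8231 BTU/lb

24.8231 BTU/lb


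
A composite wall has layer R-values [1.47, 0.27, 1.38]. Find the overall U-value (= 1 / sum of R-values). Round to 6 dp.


R_total = 1.47 + 0.27 + 1.38 = 3.12
U = 1/3.12 = 0.320513

0.320513


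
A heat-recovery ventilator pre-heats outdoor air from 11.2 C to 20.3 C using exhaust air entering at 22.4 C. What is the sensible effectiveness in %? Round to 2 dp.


eff = (20.3-11.2)/(22.4-11.2)*100 = 81.25 %

81.25 %


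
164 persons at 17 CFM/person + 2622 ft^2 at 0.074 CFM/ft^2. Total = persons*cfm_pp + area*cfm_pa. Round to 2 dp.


Total = 164*17 + 2622*0.074 = 2982.03 CFM

2982.03 CFM


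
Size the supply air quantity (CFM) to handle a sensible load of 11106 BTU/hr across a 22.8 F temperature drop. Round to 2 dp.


CFM = 11106 / (1.08 * 22.8) = 451.02

451.02 CFM


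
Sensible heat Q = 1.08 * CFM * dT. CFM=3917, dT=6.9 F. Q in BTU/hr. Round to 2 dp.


Q = 1.08 * 3917 * 6.9 = 29189.48 BTU/hr

29189.48 BTU/hr


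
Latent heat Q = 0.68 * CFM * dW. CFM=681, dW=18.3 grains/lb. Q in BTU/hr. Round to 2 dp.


Q = 0.68 * 681 * 18.3 = 8474.36 BTU/hr

8474.36 BTU/hr


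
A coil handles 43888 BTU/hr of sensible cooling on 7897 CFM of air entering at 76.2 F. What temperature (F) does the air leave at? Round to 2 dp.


dT = 43888/(1.08*7897) = 5.1459
T_leave = 76.2 - 5.1459 = 71.05 F

71.05 F


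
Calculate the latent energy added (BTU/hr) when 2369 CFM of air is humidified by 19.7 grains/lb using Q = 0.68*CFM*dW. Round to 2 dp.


Q = 0.68 * 2369 * 19.7 = 31735.12 BTU/hr

31735.12 BTU/hr
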